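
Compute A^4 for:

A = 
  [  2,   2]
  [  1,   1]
A² = A·A:
A²[1,1] = (2)(2) + (2)(1) = 6
A²[1,2] = (2)(2) + (2)(1) = 6
A²[2,1] = (1)(2) + (1)(1) = 3
A²[2,2] = (1)(2) + (1)(1) = 3
A² = 
  [  6,   6]
  [  3,   3]

A^3 = A^2·A:
A^3[1,1] = (6)(2) + (6)(1) = 18
A^3[1,2] = (6)(2) + (6)(1) = 18
A^3[2,1] = (3)(2) + (3)(1) = 9
A^3[2,2] = (3)(2) + (3)(1) = 9
A^3 = 
  [ 18,  18]
  [  9,   9]

A^4 = A^3·A:
A^4[1,1] = (18)(2) + (18)(1) = 54
A^4[1,2] = (18)(2) + (18)(1) = 54
A^4[2,1] = (9)(2) + (9)(1) = 27
A^4[2,2] = (9)(2) + (9)(1) = 27
A^4 = 
  [ 54,  54]
  [ 27,  27]

Therefore
A^4 = 
  [ 54,  54]
  [ 27,  27]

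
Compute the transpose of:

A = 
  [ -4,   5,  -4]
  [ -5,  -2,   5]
Aᵀ = 
  [ -4,  -5]
  [  5,  -2]
  [ -4,   5]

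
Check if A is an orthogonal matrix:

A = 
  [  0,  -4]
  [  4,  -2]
No

AᵀA = 
  [ 16,  -8]
  [ -8,  20]
≠ I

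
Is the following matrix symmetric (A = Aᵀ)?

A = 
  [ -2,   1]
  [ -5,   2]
No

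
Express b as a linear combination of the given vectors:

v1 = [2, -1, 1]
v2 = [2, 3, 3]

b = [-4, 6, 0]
c1 = -3, c2 = 1

b = -3·v1 + 1·v2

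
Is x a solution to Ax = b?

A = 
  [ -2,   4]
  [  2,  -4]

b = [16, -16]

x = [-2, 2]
No

Ax = [12, -12] ≠ b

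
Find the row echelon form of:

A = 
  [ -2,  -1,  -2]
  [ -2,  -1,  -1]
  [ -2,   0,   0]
Row operations:
R2 → R2 - (1)·R1
R3 → R3 - (1)·R1
Swap R2 ↔ R3

Resulting echelon form:
REF = 
  [ -2,  -1,  -2]
  [  0,   1,   2]
  [  0,   0,   1]

Rank = 3 (number of non-zero pivot rows).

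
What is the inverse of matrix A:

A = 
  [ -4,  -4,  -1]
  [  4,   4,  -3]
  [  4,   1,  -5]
det(A) = (-4)·((4)(-5) - (-3)(1)) - (-4)·((4)(-5) - (-3)(4)) + (-1)·((4)(1) - (4)(4))
  = (-4)(-17) - (-4)(-8) + (-1)(-12)
  = 48
det(A) = 48 ≠ 0, so A is invertible.

Cofactors Cᵢⱼ = (-1)ⁱ⁺ʲ·Mᵢⱼ:
C = 
  [-17,   8, -12]
  [-21,  24, -12]
  [ 16, -16,   0]

adj(A) = Cᵀ:
adj(A) = 
  [-17, -21,  16]
  [  8,  24, -16]
  [-12, -12,   0]

A⁻¹ = (1/48) · adj(A):
A⁻¹ = 
  [-17/48,  -7/16,    1/3]
  [   1/6,    1/2,   -1/3]
  [  -1/4,   -1/4,      0]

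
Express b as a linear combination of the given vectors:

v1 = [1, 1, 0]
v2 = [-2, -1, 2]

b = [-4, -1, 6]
c1 = 2, c2 = 3

b = 2·v1 + 3·v2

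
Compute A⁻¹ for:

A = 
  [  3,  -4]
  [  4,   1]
det(A) = (3)(1) - (-4)(4) = 19
For a 2×2 matrix, A⁻¹ = (1/det(A)) · [[d, -b], [-c, a]]
    = (1/19) · [[1, 4], [-4, 3]]

A⁻¹ = 
  [ 1/19,  4/19]
  [-4/19,  3/19]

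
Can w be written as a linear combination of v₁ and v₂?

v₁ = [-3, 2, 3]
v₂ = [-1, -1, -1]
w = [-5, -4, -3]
No

Form the augmented matrix and row-reduce:
[v₁|v₂|w] = 
  [ -3,  -1,  -5]
  [  2,  -1,  -4]
  [  3,  -1,  -3]
R2 → R2 + (2/3)·R1
R3 → R3 + (1)·R1
R3 → R3 - (6/5)·R2
REF = 
  [   -3,    -1,    -5]
  [    0,  -5/3, -22/3]
  [    0,     0,   4/5]

Row 3 reads [0 0 | 4/5], i.e. 0 = 4/5, so the system is inconsistent and w ∉ span{v₁, v₂}.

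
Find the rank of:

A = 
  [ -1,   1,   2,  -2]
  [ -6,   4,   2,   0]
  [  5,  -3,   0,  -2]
rank(A) = 2

Row reduce:
R2 → R2 - (6)·R1
R3 → R3 + (5)·R1
R3 → R3 + (1)·R2
REF = 
  [ -1,   1,   2,  -2]
  [  0,  -2, -10,  12]
  [  0,   0,   0,   0]
Pivot columns: 1, 2 → 2 pivots.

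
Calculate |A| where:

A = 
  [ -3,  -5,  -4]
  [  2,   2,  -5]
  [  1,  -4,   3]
Cofactor expansion along row 1:
det(A) = (-3)·((2)(3) - (-5)(-4)) - (-5)·((2)(3) - (-5)(1)) + (-4)·((2)(-4) - (2)(1))
  = (-3)(-14) - (-5)(11) + (-4)(-10)
  = 137

det(A) = 137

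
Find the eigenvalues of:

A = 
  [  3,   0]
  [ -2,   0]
tr(A) = 3, det(A) = 0
Characteristic polynomial: λ² - tr(A)λ + det(A) = λ² - 3λ
λ² - 3λ = λ(λ - 3)

λ = 3, 0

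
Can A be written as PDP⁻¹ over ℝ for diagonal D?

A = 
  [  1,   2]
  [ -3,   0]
No

tr(A) = 1, det(A) = 6
Characteristic polynomial: λ² - tr(A)λ + det(A) = λ² - λ + 6
λ² - λ + 6 = 0  ⇒  λ = (1 ± √((-1)² - 4·(6)))/2 = (1 ± √(-23))/2
  = (1 + i√23)/2,  (1 - i√23)/2
Eigenvalues: (1 + i√23)/2, (1 - i√23)/2  (≈ 0.5 + 2.398i, 0.5 - 2.398i)
Has complex eigenvalues (not diagonalizable over ℝ).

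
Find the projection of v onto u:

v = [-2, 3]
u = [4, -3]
v·u = (-2)(4) + (3)(-3) = -17
u·u = (4)² + (-3)² = 25
proj_u(v) = (v·u / u·u) × u = (-17/25) × u

proj_u(v) = [-68/25, 51/25]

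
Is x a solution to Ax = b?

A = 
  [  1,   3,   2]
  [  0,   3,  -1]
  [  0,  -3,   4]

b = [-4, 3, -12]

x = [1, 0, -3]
No

Ax = [-5, 3, -12] ≠ b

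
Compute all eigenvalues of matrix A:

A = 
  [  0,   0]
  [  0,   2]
tr(A) = 2, det(A) = 0
Characteristic polynomial: λ² - tr(A)λ + det(A) = λ² - 2λ
λ² - 2λ = λ(λ - 2)

λ = 2, 0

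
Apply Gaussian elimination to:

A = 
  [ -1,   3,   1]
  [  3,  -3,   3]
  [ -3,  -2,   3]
Row operations:
R2 → R2 + (3)·R1
R3 → R3 - (3)·R1
R3 → R3 + (11/6)·R2

Resulting echelon form:
REF = 
  [ -1,   3,   1]
  [  0,   6,   6]
  [  0,   0,  11]

Rank = 3 (number of non-zero pivot rows).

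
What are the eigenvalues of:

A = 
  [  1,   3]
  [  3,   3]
tr(A) = 4, det(A) = -6
Characteristic polynomial: λ² - tr(A)λ + det(A) = λ² - 4λ - 6
λ² - 4λ - 6 = 0  ⇒  λ = (4 ± √((-4)² - 4·(-6)))/2 = (4 ± √(40))/2
  = 2 + √10,  2 - √10

λ = 2 + √10, 2 - √10  (≈ 5.162, -1.162)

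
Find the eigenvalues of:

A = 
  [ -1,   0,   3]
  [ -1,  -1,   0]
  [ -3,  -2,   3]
Characteristic polynomial: det(λI - A) = λ³ - λ² + 4λ
The constant term is 0, so λ = 0 is a root: p(λ) = λ(λ² - λ + 4)
λ² - λ + 4 = 0  ⇒  λ = (1 ± √((-1)² - 4·(4)))/2 = (1 ± √(-15))/2
  = (1 + i√15)/2,  (1 - i√15)/2

λ = 0, (1 + i√15)/2, (1 - i√15)/2  (≈ 0, 0.5 + 1.936i, 0.5 - 1.936i)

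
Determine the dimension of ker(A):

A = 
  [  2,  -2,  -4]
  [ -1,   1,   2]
nullity(A) = 2

Row reduce:
R2 → R2 + (1/2)·R1
REF = 
  [  2,  -2,  -4]
  [  0,   0,   0]
Pivot columns: 1 → 1 pivot.
rank(A) = 1, so nullity(A) = 3 - 1 = 2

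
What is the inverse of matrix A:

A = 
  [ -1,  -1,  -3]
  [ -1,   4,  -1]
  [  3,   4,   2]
det(A) = (-1)·((4)(2) - (-1)(4)) - (-1)·((-1)(2) - (-1)(3)) + (-3)·((-1)(4) - (4)(3))
  = (-1)(12) - (-1)(1) + (-3)(-16)
  = 37
det(A) = 37 ≠ 0, so A is invertible.

Cofactors Cᵢⱼ = (-1)ⁱ⁺ʲ·Mᵢⱼ:
C = 
  [ 12,  -1, -16]
  [-10,   7,   1]
  [ 13,   2,  -5]

adj(A) = Cᵀ:
adj(A) = 
  [ 12, -10,  13]
  [ -1,   7,   2]
  [-16,   1,  -5]

A⁻¹ = (1/37) · adj(A):
A⁻¹ = 
  [ 12/37, -10/37,  13/37]
  [ -1/37,   7/37,   2/37]
  [-16/37,   1/37,  -5/37]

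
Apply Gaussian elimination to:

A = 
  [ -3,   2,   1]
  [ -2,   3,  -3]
Row operations:
R2 → R2 - (2/3)·R1

Resulting echelon form:
REF = 
  [   -3,     2,     1]
  [    0,   5/3, -11/3]

Rank = 2 (number of non-zero pivot rows).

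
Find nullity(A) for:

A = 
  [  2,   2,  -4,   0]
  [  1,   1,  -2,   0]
nullity(A) = 3

Row reduce:
R2 → R2 - (1/2)·R1
REF = 
  [  2,   2,  -4,   0]
  [  0,   0,   0,   0]
Pivot columns: 1 → 1 pivot.
rank(A) = 1, so nullity(A) = 4 - 1 = 3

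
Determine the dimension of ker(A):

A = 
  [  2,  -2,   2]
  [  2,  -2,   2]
nullity(A) = 2

Row reduce:
R2 → R2 - (1)·R1
REF = 
  [  2,  -2,   2]
  [  0,   0,   0]
Pivot columns: 1 → 1 pivot.
rank(A) = 1, so nullity(A) = 3 - 1 = 2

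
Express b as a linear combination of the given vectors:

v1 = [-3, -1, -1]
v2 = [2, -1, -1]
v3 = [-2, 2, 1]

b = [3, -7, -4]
c1 = 1, c2 = 0, c3 = -3

b = 1·v1 + 0·v2 + -3·v3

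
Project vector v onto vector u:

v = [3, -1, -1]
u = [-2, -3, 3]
proj_u(v) = [6/11, 9/11, -9/11]

v·u = (3)(-2) + (-1)(-3) + (-1)(3) = -6
u·u = (-2)² + (-3)² + (3)² = 22
proj_u(v) = (v·u / u·u) × u = (-6/22) × u = (-3/11) × u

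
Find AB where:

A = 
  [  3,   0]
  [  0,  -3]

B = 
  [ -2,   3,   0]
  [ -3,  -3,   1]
A is 2×2 and B is 2×3, so AB is 2×3. Each entry is (row of A)·(column of B):
AB[1,1] = (3)(-2) + (0)(-3) = -6
AB[1,2] = (3)(3) + (0)(-3) = 9
AB[1,3] = (3)(0) + (0)(1) = 0
AB[2,1] = (0)(-2) + (-3)(-3) = 9
AB[2,2] = (0)(3) + (-3)(-3) = 9
AB[2,3] = (0)(0) + (-3)(1) = -3

AB = 
  [ -6,   9,   0]
  [  9,   9,  -3]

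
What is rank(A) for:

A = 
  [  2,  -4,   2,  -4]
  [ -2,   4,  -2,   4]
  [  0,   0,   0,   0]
Row reduce:
R2 → R2 + (1)·R1
REF = 
  [  2,  -4,   2,  -4]
  [  0,   0,   0,   0]
  [  0,   0,   0,   0]
Pivot columns: 1 → 1 pivot.

rank(A) = 1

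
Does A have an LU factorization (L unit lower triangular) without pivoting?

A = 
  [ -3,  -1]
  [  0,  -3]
Yes.
A[1,1] = -3 ≠ 0, so Gaussian elimination proceeds without a row swap: multiplier ℓ₂₁ = (0)/(-3) = 0, and U[2,2] = -3 - (0)(-1) = -3.
L = 
  [  1,   0]
  [  0,   1]
U = 
  [ -3,  -1]
  [  0,  -3]
Check row 2 of LU: [(0)(-3), (0)(-1) + (-3)] = [0, -3] = row 2 of A ✓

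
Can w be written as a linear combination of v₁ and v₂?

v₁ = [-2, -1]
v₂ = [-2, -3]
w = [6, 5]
Yes

Form the augmented matrix and row-reduce:
[v₁|v₂|w] = 
  [ -2,  -2,   6]
  [ -1,  -3,   5]
R2 → R2 - (1/2)·R1
REF = 
  [ -2,  -2,   6]
  [  0,  -2,   2]

No row of the form [0 0 | nonzero], so the system is consistent. Back-substitution gives c₁ = -2, c₂ = -1: w = (-2)·v₁ + (-1)·v₂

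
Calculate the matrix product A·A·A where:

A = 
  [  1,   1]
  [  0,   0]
A^3 = 
  [  1,   1]
  [  0,   0]

A² = A·A:
A²[1,1] = (1)(1) + (1)(0) = 1
A²[1,2] = (1)(1) + (1)(0) = 1
A²[2,1] = (0)(1) + (0)(0) = 0
A²[2,2] = (0)(1) + (0)(0) = 0
A² = 
  [  1,   1]
  [  0,   0]

A^3 = A^2·A:
A^3[1,1] = (1)(1) + (1)(0) = 1
A^3[1,2] = (1)(1) + (1)(0) = 1
A^3[2,1] = (0)(1) + (0)(0) = 0
A^3[2,2] = (0)(1) + (0)(0) = 0
A^3 = 
  [  1,   1]
  [  0,   0]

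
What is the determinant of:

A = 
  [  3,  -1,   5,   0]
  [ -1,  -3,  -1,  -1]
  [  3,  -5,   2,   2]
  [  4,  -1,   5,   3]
Cofactor expansion along row 1: det(A) = a₁₁M₁₁ - a₁₂M₁₂ + a₁₃M₁₃ - a₁₄M₁₄

M₁₁ = det[[-3, -1, -1]; [-5, 2, 2]; [-1, 5, 3]]
  = (-3)·((2)(3) - (2)(5)) - (-1)·((-5)(3) - (2)(-1)) + (-1)·((-5)(5) - (2)(-1))
  = (-3)(-4) - (-1)(-13) + (-1)(-23)
  = 22
M₁₂ = det[[-1, -1, -1]; [3, 2, 2]; [4, 5, 3]]
  = (-1)·((2)(3) - (2)(5)) - (-1)·((3)(3) - (2)(4)) + (-1)·((3)(5) - (2)(4))
  = (-1)(-4) - (-1)(1) + (-1)(7)
  = -2
M₁₃ = det[[-1, -3, -1]; [3, -5, 2]; [4, -1, 3]]
  = (-1)·((-5)(3) - (2)(-1)) - (-3)·((3)(3) - (2)(4)) + (-1)·((3)(-1) - (-5)(4))
  = (-1)(-13) - (-3)(1) + (-1)(17)
  = -1
M₁₄ = det[[-1, -3, -1]; [3, -5, 2]; [4, -1, 5]]
  = (-1)·((-5)(5) - (2)(-1)) - (-3)·((3)(5) - (2)(4)) + (-1)·((3)(-1) - (-5)(4))
  = (-1)(-23) - (-3)(7) + (-1)(17)
  = 27

det(A) = (3)(22) - (-1)(-2) + (5)(-1) - (0)(27) = 59

det(A) = 59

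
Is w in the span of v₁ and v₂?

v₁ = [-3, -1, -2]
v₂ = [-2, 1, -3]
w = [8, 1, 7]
Yes

Form the augmented matrix and row-reduce:
[v₁|v₂|w] = 
  [ -3,  -2,   8]
  [ -1,   1,   1]
  [ -2,  -3,   7]
R2 → R2 - (1/3)·R1
R3 → R3 - (2/3)·R1
R3 → R3 + (1)·R2
REF = 
  [  -3,   -2,    8]
  [   0,  5/3, -5/3]
  [   0,    0,    0]

No row of the form [0 0 | nonzero], so the system is consistent. Back-substitution gives c₁ = -2, c₂ = -1: w = (-2)·v₁ + (-1)·v₂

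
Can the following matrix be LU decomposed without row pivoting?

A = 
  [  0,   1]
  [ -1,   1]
No.
A[1,1] = 0 but A[2,1] = -1 ≠ 0. Any LU with L unit lower triangular has (LU)[1,1] = U[1,1] and (LU)[2,1] = L[2,1]·U[1,1]; matching A forces U[1,1] = 0, which then forces (LU)[2,1] = 0 ≠ -1. A row swap (pivoting) is required.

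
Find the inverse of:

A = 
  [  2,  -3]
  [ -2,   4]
det(A) = (2)(4) - (-3)(-2) = 2
For a 2×2 matrix, A⁻¹ = (1/det(A)) · [[d, -b], [-c, a]]
    = (1/2) · [[4, 3], [2, 2]]

A⁻¹ = 
  [  2, 3/2]
  [  1,   1]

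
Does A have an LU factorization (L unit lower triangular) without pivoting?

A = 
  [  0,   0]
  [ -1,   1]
No.
A[1,1] = 0 but A[2,1] = -1 ≠ 0. Any LU with L unit lower triangular has (LU)[1,1] = U[1,1] and (LU)[2,1] = L[2,1]·U[1,1]; matching A forces U[1,1] = 0, which then forces (LU)[2,1] = 0 ≠ -1. A row swap (pivoting) is required.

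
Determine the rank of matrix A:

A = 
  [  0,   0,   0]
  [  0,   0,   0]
rank(A) = 0

Row reduce:
(no row operations needed)
REF = 
  [  0,   0,   0]
  [  0,   0,   0]
Pivot columns: none → 0 pivots.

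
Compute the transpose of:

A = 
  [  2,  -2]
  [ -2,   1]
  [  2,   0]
Aᵀ = 
  [  2,  -2,   2]
  [ -2,   1,   0]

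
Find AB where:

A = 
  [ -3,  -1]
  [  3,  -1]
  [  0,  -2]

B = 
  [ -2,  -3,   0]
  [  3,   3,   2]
A is 3×2 and B is 2×3, so AB is 3×3. Each entry is (row of A)·(column of B):
AB[1,1] = (-3)(-2) + (-1)(3) = 3
AB[1,2] = (-3)(-3) + (-1)(3) = 6
AB[1,3] = (-3)(0) + (-1)(2) = -2
AB[2,1] = (3)(-2) + (-1)(3) = -9
AB[2,2] = (3)(-3) + (-1)(3) = -12
AB[2,3] = (3)(0) + (-1)(2) = -2
AB[3,1] = (0)(-2) + (-2)(3) = -6
AB[3,2] = (0)(-3) + (-2)(3) = -6
AB[3,3] = (0)(0) + (-2)(2) = -4

AB = 
  [  3,   6,  -2]
  [ -9, -12,  -2]
  [ -6,  -6,  -4]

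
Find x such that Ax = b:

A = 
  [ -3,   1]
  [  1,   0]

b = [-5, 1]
Row reduce the augmented matrix [A|b]:
R2 → R2 + (1/3)·R1
REF = 
  [  -3,    1,   -5]
  [   0,  1/3, -2/3]

Back-substitution:
x₂ = (-2/3) / (1/3) = -2
x₁ = (-5 - (1)(-2)) / (-3) = 1

x = [1, -2]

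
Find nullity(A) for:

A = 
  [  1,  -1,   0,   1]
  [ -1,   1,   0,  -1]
nullity(A) = 3

Row reduce:
R2 → R2 + (1)·R1
REF = 
  [  1,  -1,   0,   1]
  [  0,   0,   0,   0]
Pivot columns: 1 → 1 pivot.
rank(A) = 1, so nullity(A) = 4 - 1 = 3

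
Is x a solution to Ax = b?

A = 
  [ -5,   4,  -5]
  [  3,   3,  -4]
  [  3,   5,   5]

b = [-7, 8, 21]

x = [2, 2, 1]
Yes

Ax = [-7, 8, 21] = b ✓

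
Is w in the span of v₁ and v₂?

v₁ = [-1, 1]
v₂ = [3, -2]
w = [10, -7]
Yes

Form the augmented matrix and row-reduce:
[v₁|v₂|w] = 
  [ -1,   3,  10]
  [  1,  -2,  -7]
R2 → R2 + (1)·R1
REF = 
  [ -1,   3,  10]
  [  0,   1,   3]

No row of the form [0 0 | nonzero], so the system is consistent. Back-substitution gives c₁ = -1, c₂ = 3: w = (-1)·v₁ + (3)·v₂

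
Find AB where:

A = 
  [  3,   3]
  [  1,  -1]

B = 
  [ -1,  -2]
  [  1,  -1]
A is 2×2 and B is 2×2, so AB is 2×2. Each entry is (row of A)·(column of B):
AB[1,1] = (3)(-1) + (3)(1) = 0
AB[1,2] = (3)(-2) + (3)(-1) = -9
AB[2,1] = (1)(-1) + (-1)(1) = -2
AB[2,2] = (1)(-2) + (-1)(-1) = -1

AB = 
  [  0,  -9]
  [ -2,  -1]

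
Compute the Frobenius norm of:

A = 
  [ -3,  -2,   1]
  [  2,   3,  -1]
||A||_F = 5.292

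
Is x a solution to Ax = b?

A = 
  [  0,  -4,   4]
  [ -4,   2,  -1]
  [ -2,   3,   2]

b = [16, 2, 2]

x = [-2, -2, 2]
Yes

Ax = [16, 2, 2] = b ✓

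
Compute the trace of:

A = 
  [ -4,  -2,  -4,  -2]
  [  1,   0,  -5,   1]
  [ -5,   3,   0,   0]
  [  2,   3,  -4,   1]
-3

tr(A) = -4 + 0 + 0 + 1 = -3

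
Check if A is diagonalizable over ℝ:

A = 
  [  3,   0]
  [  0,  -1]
Yes

tr(A) = 2, det(A) = -3
Characteristic polynomial: λ² - tr(A)λ + det(A) = λ² - 2λ - 3
λ² - 2λ - 3 = (λ + 1)(λ - 3)
Eigenvalues: 3, -1
λ=-1: alg. mult. = 1, geom. mult. = 2 - rank(A - (-1)I) = 2 - 1 = 1
λ=3: alg. mult. = 1, geom. mult. = 2 - rank(A - (3)I) = 2 - 1 = 1
Sum of geometric multiplicities equals n, so A has n independent eigenvectors.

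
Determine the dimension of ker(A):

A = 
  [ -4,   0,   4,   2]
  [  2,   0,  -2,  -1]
nullity(A) = 3

Row reduce:
R2 → R2 + (1/2)·R1
REF = 
  [ -4,   0,   4,   2]
  [  0,   0,   0,   0]
Pivot columns: 1 → 1 pivot.
rank(A) = 1, so nullity(A) = 4 - 1 = 3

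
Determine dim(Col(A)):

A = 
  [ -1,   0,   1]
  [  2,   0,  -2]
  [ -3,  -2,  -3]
dim(Col(A)) = 2

Row reduce:
R2 → R2 + (2)·R1
R3 → R3 - (3)·R1
Swap R2 ↔ R3
REF = 
  [ -1,   0,   1]
  [  0,  -2,  -6]
  [  0,   0,   0]
Pivot columns: 1, 2 → 2 pivots.
dim(Col(A)) = number of pivot columns = 2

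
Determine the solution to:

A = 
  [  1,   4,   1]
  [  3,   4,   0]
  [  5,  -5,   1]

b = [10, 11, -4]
x = [1, 2, 1]

Row reduce the augmented matrix [A|b]:
R2 → R2 - (3)·R1
R3 → R3 - (5)·R1
R3 → R3 - (25/8)·R2
REF = 
  [   1,    4,    1,   10]
  [   0,   -8,   -3,  -19]
  [   0,    0, 43/8, 43/8]

Back-substitution:
x₃ = (43/8) / (43/8) = 1
x₂ = (-19 - (-3)(1)) / (-8) = 2
x₁ = (10 - (4)(2) - (1)(1)) / 1 = 1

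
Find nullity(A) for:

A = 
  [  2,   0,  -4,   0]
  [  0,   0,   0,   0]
nullity(A) = 3

Row reduce:
(no row operations needed)
REF = 
  [  2,   0,  -4,   0]
  [  0,   0,   0,   0]
Pivot columns: 1 → 1 pivot.
rank(A) = 1, so nullity(A) = 4 - 1 = 3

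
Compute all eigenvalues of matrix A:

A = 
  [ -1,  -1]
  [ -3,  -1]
λ = -1 + √3, -1 - √3  (≈ 0.7321, -2.732)

tr(A) = -2, det(A) = -2
Characteristic polynomial: λ² - tr(A)λ + det(A) = λ² + 2λ - 2
λ² + 2λ - 2 = 0  ⇒  λ = (-2 ± √((2)² - 4·(-2)))/2 = (-2 ± √(12))/2
  = -1 + √3,  -1 - √3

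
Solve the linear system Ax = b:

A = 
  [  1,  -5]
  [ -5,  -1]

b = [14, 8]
x = [-1, -3]

Row reduce the augmented matrix [A|b]:
R2 → R2 + (5)·R1
REF = 
  [  1,  -5,  14]
  [  0, -26,  78]

Back-substitution:
x₂ = 78 / (-26) = -3
x₁ = (14 - (-5)(-3)) / 1 = -1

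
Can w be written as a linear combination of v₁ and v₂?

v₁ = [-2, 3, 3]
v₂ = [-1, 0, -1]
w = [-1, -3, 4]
No

Form the augmented matrix and row-reduce:
[v₁|v₂|w] = 
  [ -2,  -1,  -1]
  [  3,   0,  -3]
  [  3,  -1,   4]
R2 → R2 + (3/2)·R1
R3 → R3 + (3/2)·R1
R3 → R3 - (5/3)·R2
REF = 
  [  -2,   -1,   -1]
  [   0, -3/2, -9/2]
  [   0,    0,   10]

Row 3 reads [0 0 | 10], i.e. 0 = 10, so the system is inconsistent and w ∉ span{v₁, v₂}.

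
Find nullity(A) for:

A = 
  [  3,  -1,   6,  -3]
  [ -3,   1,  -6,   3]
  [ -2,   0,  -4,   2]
nullity(A) = 2

Row reduce:
R2 → R2 + (1)·R1
R3 → R3 + (2/3)·R1
Swap R2 ↔ R3
REF = 
  [   3,   -1,    6,   -3]
  [   0, -2/3,    0,    0]
  [   0,    0,    0,    0]
Pivot columns: 1, 2 → 2 pivots.
rank(A) = 2, so nullity(A) = 4 - 2 = 2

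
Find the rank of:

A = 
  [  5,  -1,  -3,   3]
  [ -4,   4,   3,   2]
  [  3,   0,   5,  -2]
Row reduce:
R2 → R2 + (4/5)·R1
R3 → R3 - (3/5)·R1
R3 → R3 - (3/16)·R2
REF = 
  [     5,     -1,     -3,      3]
  [     0,   16/5,    3/5,   22/5]
  [     0,      0, 107/16,  -37/8]
Pivot columns: 1, 2, 3 → 3 pivots.

rank(A) = 3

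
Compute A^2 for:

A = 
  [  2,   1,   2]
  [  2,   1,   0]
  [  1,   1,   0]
A² = A·A:
A²[1,1] = (2)(2) + (1)(2) + (2)(1) = 8
A²[1,2] = (2)(1) + (1)(1) + (2)(1) = 5
A²[1,3] = (2)(2) + (1)(0) + (2)(0) = 4
A²[2,1] = (2)(2) + (1)(2) + (0)(1) = 6
A²[2,2] = (2)(1) + (1)(1) + (0)(1) = 3
A²[2,3] = (2)(2) + (1)(0) + (0)(0) = 4
A²[3,1] = (1)(2) + (1)(2) + (0)(1) = 4
A²[3,2] = (1)(1) + (1)(1) + (0)(1) = 2
A²[3,3] = (1)(2) + (1)(0) + (0)(0) = 2
A² = 
  [  8,   5,   4]
  [  6,   3,   4]
  [  4,   2,   2]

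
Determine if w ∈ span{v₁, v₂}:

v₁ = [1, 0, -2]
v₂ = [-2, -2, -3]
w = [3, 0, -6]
Yes

Form the augmented matrix and row-reduce:
[v₁|v₂|w] = 
  [  1,  -2,   3]
  [  0,  -2,   0]
  [ -2,  -3,  -6]
R3 → R3 + (2)·R1
R3 → R3 - (7/2)·R2
REF = 
  [  1,  -2,   3]
  [  0,  -2,   0]
  [  0,   0,   0]

No row of the form [0 0 | nonzero], so the system is consistent. Back-substitution gives c₁ = 3, c₂ = 0: w = (3)·v₁ + (0)·v₂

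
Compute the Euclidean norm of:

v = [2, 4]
4.472

||v||₂ = √((2)² + (4)²) = √20 = 4.472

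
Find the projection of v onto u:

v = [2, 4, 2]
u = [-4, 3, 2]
v·u = (2)(-4) + (4)(3) + (2)(2) = 8
u·u = (-4)² + (3)² + (2)² = 29
proj_u(v) = (v·u / u·u) × u = (8/29) × u

proj_u(v) = [-32/29, 24/29, 16/29]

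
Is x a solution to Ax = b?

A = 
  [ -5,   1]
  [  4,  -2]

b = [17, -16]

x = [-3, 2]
Yes

Ax = [17, -16] = b ✓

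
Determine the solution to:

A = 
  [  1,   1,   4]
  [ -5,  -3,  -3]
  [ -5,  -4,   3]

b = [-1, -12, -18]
Row reduce the augmented matrix [A|b]:
R2 → R2 + (5)·R1
R3 → R3 + (5)·R1
R3 → R3 - (1/2)·R2
REF = 
  [    1,     1,     4,    -1]
  [    0,     2,    17,   -17]
  [    0,     0,  29/2, -29/2]

Back-substitution:
x₃ = (-29/2) / (29/2) = -1
x₂ = (-17 - (17)(-1)) / 2 = 0
x₁ = (-1 - (1)(0) - (4)(-1)) / 1 = 3

x = [3, 0, -1]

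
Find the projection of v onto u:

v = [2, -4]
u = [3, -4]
proj_u(v) = [66/25, -88/25]

v·u = (2)(3) + (-4)(-4) = 22
u·u = (3)² + (-4)² = 25
proj_u(v) = (v·u / u·u) × u = (22/25) × u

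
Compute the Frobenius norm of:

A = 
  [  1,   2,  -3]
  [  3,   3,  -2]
||A||_F = 6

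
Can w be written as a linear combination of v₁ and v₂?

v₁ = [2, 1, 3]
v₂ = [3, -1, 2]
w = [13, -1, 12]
Yes

Form the augmented matrix and row-reduce:
[v₁|v₂|w] = 
  [  2,   3,  13]
  [  1,  -1,  -1]
  [  3,   2,  12]
R2 → R2 - (1/2)·R1
R3 → R3 - (3/2)·R1
R3 → R3 - (1)·R2
REF = 
  [    2,     3,    13]
  [    0,  -5/2, -15/2]
  [    0,     0,     0]

No row of the form [0 0 | nonzero], so the system is consistent. Back-substitution gives c₁ = 2, c₂ = 3: w = (2)·v₁ + (3)·v₂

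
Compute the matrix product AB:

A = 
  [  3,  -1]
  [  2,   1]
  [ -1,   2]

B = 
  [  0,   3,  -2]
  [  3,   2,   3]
A is 3×2 and B is 2×3, so AB is 3×3. Each entry is (row of A)·(column of B):
AB[1,1] = (3)(0) + (-1)(3) = -3
AB[1,2] = (3)(3) + (-1)(2) = 7
AB[1,3] = (3)(-2) + (-1)(3) = -9
AB[2,1] = (2)(0) + (1)(3) = 3
AB[2,2] = (2)(3) + (1)(2) = 8
AB[2,3] = (2)(-2) + (1)(3) = -1
AB[3,1] = (-1)(0) + (2)(3) = 6
AB[3,2] = (-1)(3) + (2)(2) = 1
AB[3,3] = (-1)(-2) + (2)(3) = 8

AB = 
  [ -3,   7,  -9]
  [  3,   8,  -1]
  [  6,   1,   8]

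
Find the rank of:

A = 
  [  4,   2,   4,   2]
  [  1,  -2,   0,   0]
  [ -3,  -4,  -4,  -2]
Row reduce:
R2 → R2 - (1/4)·R1
R3 → R3 + (3/4)·R1
R3 → R3 - (1)·R2
REF = 
  [   4,    2,    4,    2]
  [   0, -5/2,   -1, -1/2]
  [   0,    0,    0,    0]
Pivot columns: 1, 2 → 2 pivots.

rank(A) = 2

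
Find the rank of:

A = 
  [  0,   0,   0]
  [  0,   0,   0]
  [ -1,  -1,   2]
rank(A) = 1

Row reduce:
Swap R1 ↔ R3
REF = 
  [ -1,  -1,   2]
  [  0,   0,   0]
  [  0,   0,   0]
Pivot columns: 1 → 1 pivot.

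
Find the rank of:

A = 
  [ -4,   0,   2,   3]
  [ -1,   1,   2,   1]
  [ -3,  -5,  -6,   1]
rank(A) = 2

Row reduce:
R2 → R2 - (1/4)·R1
R3 → R3 - (3/4)·R1
R3 → R3 + (5)·R2
REF = 
  [ -4,   0,   2,   3]
  [  0,   1, 3/2, 1/4]
  [  0,   0,   0,   0]
Pivot columns: 1, 2 → 2 pivots.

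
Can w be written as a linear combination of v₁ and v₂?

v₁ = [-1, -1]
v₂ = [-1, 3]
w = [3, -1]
Yes

Form the augmented matrix and row-reduce:
[v₁|v₂|w] = 
  [ -1,  -1,   3]
  [ -1,   3,  -1]
R2 → R2 - (1)·R1
REF = 
  [ -1,  -1,   3]
  [  0,   4,  -4]

No row of the form [0 0 | nonzero], so the system is consistent. Back-substitution gives c₁ = -2, c₂ = -1: w = (-2)·v₁ + (-1)·v₂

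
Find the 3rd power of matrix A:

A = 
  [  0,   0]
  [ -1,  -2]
A² = A·A:
A²[1,1] = (0)(0) + (0)(-1) = 0
A²[1,2] = (0)(0) + (0)(-2) = 0
A²[2,1] = (-1)(0) + (-2)(-1) = 2
A²[2,2] = (-1)(0) + (-2)(-2) = 4
A² = 
  [  0,   0]
  [  2,   4]

A^3 = A^2·A:
A^3[1,1] = (0)(0) + (0)(-1) = 0
A^3[1,2] = (0)(0) + (0)(-2) = 0
A^3[2,1] = (2)(0) + (4)(-1) = -4
A^3[2,2] = (2)(0) + (4)(-2) = -8
A^3 = 
  [  0,   0]
  [ -4,  -8]

Therefore
A^3 = 
  [  0,   0]
  [ -4,  -8]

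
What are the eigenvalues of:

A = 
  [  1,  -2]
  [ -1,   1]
λ = 1 + √2, 1 - √2  (≈ 2.414, -0.4142)

tr(A) = 2, det(A) = -1
Characteristic polynomial: λ² - tr(A)λ + det(A) = λ² - 2λ - 1
λ² - 2λ - 1 = 0  ⇒  λ = (2 ± √((-2)² - 4·(-1)))/2 = (2 ± √(8))/2
  = 1 + √2,  1 - √2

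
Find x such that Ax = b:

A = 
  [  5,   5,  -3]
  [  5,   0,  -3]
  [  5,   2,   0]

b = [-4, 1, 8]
Row reduce the augmented matrix [A|b]:
R2 → R2 - (1)·R1
R3 → R3 - (1)·R1
R3 → R3 - (3/5)·R2
REF = 
  [  5,   5,  -3,  -4]
  [  0,  -5,   0,   5]
  [  0,   0,   3,   9]

Back-substitution:
x₃ = 9 / 3 = 3
x₂ = (5 - (0)(3)) / (-5) = -1
x₁ = (-4 - (5)(-1) - (-3)(3)) / 5 = 2

x = [2, -1, 3]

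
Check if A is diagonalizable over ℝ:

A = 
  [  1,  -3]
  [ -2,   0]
Yes

tr(A) = 1, det(A) = -6
Characteristic polynomial: λ² - tr(A)λ + det(A) = λ² - λ - 6
λ² - λ - 6 = (λ + 2)(λ - 3)
Eigenvalues: 3, -2
λ=-2: alg. mult. = 1, geom. mult. = 2 - rank(A - (-2)I) = 2 - 1 = 1
λ=3: alg. mult. = 1, geom. mult. = 2 - rank(A - (3)I) = 2 - 1 = 1
Sum of geometric multiplicities equals n, so A has n independent eigenvectors.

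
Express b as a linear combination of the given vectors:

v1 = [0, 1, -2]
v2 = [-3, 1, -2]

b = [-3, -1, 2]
c1 = -2, c2 = 1

b = -2·v1 + 1·v2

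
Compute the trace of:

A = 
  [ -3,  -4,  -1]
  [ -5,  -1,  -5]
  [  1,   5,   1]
-3

tr(A) = -3 + -1 + 1 = -3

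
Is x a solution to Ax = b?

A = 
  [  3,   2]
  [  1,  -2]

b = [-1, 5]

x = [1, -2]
Yes

Ax = [-1, 5] = b ✓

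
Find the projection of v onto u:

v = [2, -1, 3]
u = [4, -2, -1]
proj_u(v) = [4/3, -2/3, -1/3]

v·u = (2)(4) + (-1)(-2) + (3)(-1) = 7
u·u = (4)² + (-2)² + (-1)² = 21
proj_u(v) = (v·u / u·u) × u = (7/21) × u = (1/3) × u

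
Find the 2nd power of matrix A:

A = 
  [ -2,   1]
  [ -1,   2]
A² = A·A:
A²[1,1] = (-2)(-2) + (1)(-1) = 3
A²[1,2] = (-2)(1) + (1)(2) = 0
A²[2,1] = (-1)(-2) + (2)(-1) = 0
A²[2,2] = (-1)(1) + (2)(2) = 3
A² = 
  [  3,   0]
  [  0,   3]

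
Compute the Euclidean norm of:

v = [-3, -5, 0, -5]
7.681

||v||₂ = √((-3)² + (-5)² + (0)² + (-5)²) = √59 = 7.681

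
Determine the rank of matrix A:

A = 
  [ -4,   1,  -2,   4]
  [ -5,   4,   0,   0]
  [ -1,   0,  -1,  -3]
Row reduce:
R2 → R2 - (5/4)·R1
R3 → R3 - (1/4)·R1
R3 → R3 + (1/11)·R2
REF = 
  [    -4,      1,     -2,      4]
  [     0,   11/4,    5/2,     -5]
  [     0,      0,  -3/11, -49/11]
Pivot columns: 1, 2, 3 → 3 pivots.

rank(A) = 3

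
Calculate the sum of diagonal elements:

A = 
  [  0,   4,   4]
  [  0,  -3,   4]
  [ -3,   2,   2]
-1

tr(A) = 0 + -3 + 2 = -1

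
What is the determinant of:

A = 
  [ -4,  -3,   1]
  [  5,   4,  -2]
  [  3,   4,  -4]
-2

Cofactor expansion along row 1:
det(A) = (-4)·((4)(-4) - (-2)(4)) - (-3)·((5)(-4) - (-2)(3)) + (1)·((5)(4) - (4)(3))
  = (-4)(-8) - (-3)(-14) + (1)(8)
  = -2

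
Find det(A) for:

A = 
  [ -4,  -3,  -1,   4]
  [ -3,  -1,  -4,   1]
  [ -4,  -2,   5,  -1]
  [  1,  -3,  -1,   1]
Cofactor expansion along row 1: det(A) = a₁₁M₁₁ - a₁₂M₁₂ + a₁₃M₁₃ - a₁₄M₁₄

M₁₁ = det[[-1, -4, 1]; [-2, 5, -1]; [-3, -1, 1]]
  = (-1)·((5)(1) - (-1)(-1)) - (-4)·((-2)(1) - (-1)(-3)) + (1)·((-2)(-1) - (5)(-3))
  = (-1)(4) - (-4)(-5) + (1)(17)
  = -7
M₁₂ = det[[-3, -4, 1]; [-4, 5, -1]; [1, -1, 1]]
  = (-3)·((5)(1) - (-1)(-1)) - (-4)·((-4)(1) - (-1)(1)) + (1)·((-4)(-1) - (5)(1))
  = (-3)(4) - (-4)(-3) + (1)(-1)
  = -25
M₁₃ = det[[-3, -1, 1]; [-4, -2, -1]; [1, -3, 1]]
  = (-3)·((-2)(1) - (-1)(-3)) - (-1)·((-4)(1) - (-1)(1)) + (1)·((-4)(-3) - (-2)(1))
  = (-3)(-5) - (-1)(-3) + (1)(14)
  = 26
M₁₄ = det[[-3, -1, -4]; [-4, -2, 5]; [1, -3, -1]]
  = (-3)·((-2)(-1) - (5)(-3)) - (-1)·((-4)(-1) - (5)(1)) + (-4)·((-4)(-3) - (-2)(1))
  = (-3)(17) - (-1)(-1) + (-4)(14)
  = -108

det(A) = (-4)(-7) - (-3)(-25) + (-1)(26) - (4)(-108) = 359

det(A) = 359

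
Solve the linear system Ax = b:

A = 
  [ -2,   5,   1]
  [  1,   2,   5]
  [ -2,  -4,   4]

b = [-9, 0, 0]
x = [2, -1, 0]

Row reduce the augmented matrix [A|b]:
R2 → R2 + (1/2)·R1
R3 → R3 - (1)·R1
R3 → R3 + (2)·R2
REF = 
  [  -2,    5,    1,   -9]
  [   0,  9/2, 11/2, -9/2]
  [   0,    0,   14,    0]

Back-substitution:
x₃ = 0 / 14 = 0
x₂ = (-9/2 - (11/2)(0)) / (9/2) = -1
x₁ = (-9 - (5)(-1) - (1)(0)) / (-2) = 2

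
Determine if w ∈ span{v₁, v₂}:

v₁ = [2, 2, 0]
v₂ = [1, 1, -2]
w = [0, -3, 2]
No

Form the augmented matrix and row-reduce:
[v₁|v₂|w] = 
  [  2,   1,   0]
  [  2,   1,  -3]
  [  0,  -2,   2]
R2 → R2 - (1)·R1
Swap R2 ↔ R3
REF = 
  [  2,   1,   0]
  [  0,  -2,   2]
  [  0,   0,  -3]

Row 3 reads [0 0 | -3], i.e. 0 = -3, so the system is inconsistent and w ∉ span{v₁, v₂}.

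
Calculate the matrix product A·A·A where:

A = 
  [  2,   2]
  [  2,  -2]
A² = A·A:
A²[1,1] = (2)(2) + (2)(2) = 8
A²[1,2] = (2)(2) + (2)(-2) = 0
A²[2,1] = (2)(2) + (-2)(2) = 0
A²[2,2] = (2)(2) + (-2)(-2) = 8
A² = 
  [  8,   0]
  [  0,   8]

A^3 = A^2·A:
A^3[1,1] = (8)(2) + (0)(2) = 16
A^3[1,2] = (8)(2) + (0)(-2) = 16
A^3[2,1] = (0)(2) + (8)(2) = 16
A^3[2,2] = (0)(2) + (8)(-2) = -16
A^3 = 
  [ 16,  16]
  [ 16, -16]

Therefore
A^3 = 
  [ 16,  16]
  [ 16, -16]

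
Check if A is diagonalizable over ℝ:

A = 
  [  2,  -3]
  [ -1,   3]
Yes

tr(A) = 5, det(A) = 3
Characteristic polynomial: λ² - tr(A)λ + det(A) = λ² - 5λ + 3
λ² - 5λ + 3 = 0  ⇒  λ = (5 ± √((-5)² - 4·(3)))/2 = (5 ± √(13))/2
  = (5 + √13)/2,  (5 - √13)/2
Eigenvalues: (5 + √13)/2, (5 - √13)/2  (≈ 4.303, 0.6972)
The two irrational eigenvalues are distinct (simple), so each has alg. mult. = geom. mult. = 1.
Sum of geometric multiplicities equals n, so A has n independent eigenvectors.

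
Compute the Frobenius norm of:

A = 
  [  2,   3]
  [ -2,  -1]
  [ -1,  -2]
||A||_F = 4.796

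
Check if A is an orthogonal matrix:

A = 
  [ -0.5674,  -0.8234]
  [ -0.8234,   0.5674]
Yes

AᵀA = 
  [  0.9999,   0]
  [  0,   0.9999]
≈ I (equal to I up to the 4-dp rounding of the entries)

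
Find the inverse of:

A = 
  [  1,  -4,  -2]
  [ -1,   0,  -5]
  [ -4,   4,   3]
det(A) = (1)·((0)(3) - (-5)(4)) - (-4)·((-1)(3) - (-5)(-4)) + (-2)·((-1)(4) - (0)(-4))
  = (1)(20) - (-4)(-23) + (-2)(-4)
  = -64
det(A) = -64 ≠ 0, so A is invertible.

Cofactors Cᵢⱼ = (-1)ⁱ⁺ʲ·Mᵢⱼ:
C = 
  [ 20,  23,  -4]
  [  4,  -5,  12]
  [ 20,   7,  -4]

adj(A) = Cᵀ:
adj(A) = 
  [ 20,   4,  20]
  [ 23,  -5,   7]
  [ -4,  12,  -4]

A⁻¹ = (-1/64) · adj(A):
A⁻¹ = 
  [ -5/16,  -1/16,  -5/16]
  [-23/64,   5/64,  -7/64]
  [  1/16,  -3/16,   1/16]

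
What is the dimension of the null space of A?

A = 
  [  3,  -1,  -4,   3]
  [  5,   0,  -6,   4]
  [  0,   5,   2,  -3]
nullity(A) = 2

Row reduce:
R2 → R2 - (5/3)·R1
R3 → R3 - (3)·R2
REF = 
  [  3,  -1,  -4,   3]
  [  0, 5/3, 2/3,  -1]
  [  0,   0,   0,   0]
Pivot columns: 1, 2 → 2 pivots.
rank(A) = 2, so nullity(A) = 4 - 2 = 2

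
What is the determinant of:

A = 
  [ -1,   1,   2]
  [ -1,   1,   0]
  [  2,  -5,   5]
6

Cofactor expansion along row 1:
det(A) = (-1)·((1)(5) - (0)(-5)) - (1)·((-1)(5) - (0)(2)) + (2)·((-1)(-5) - (1)(2))
  = (-1)(5) - (1)(-5) + (2)(3)
  = 6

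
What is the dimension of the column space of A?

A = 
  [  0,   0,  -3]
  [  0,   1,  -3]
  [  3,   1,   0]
dim(Col(A)) = 3

Row reduce:
Swap R1 ↔ R3
REF = 
  [  3,   1,   0]
  [  0,   1,  -3]
  [  0,   0,  -3]
Pivot columns: 1, 2, 3 → 3 pivots.
dim(Col(A)) = number of pivot columns = 3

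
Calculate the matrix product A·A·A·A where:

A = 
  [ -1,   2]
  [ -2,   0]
A² = A·A:
A²[1,1] = (-1)(-1) + (2)(-2) = -3
A²[1,2] = (-1)(2) + (2)(0) = -2
A²[2,1] = (-2)(-1) + (0)(-2) = 2
A²[2,2] = (-2)(2) + (0)(0) = -4
A² = 
  [ -3,  -2]
  [  2,  -4]

A^3 = A^2·A:
A^3[1,1] = (-3)(-1) + (-2)(-2) = 7
A^3[1,2] = (-3)(2) + (-2)(0) = -6
A^3[2,1] = (2)(-1) + (-4)(-2) = 6
A^3[2,2] = (2)(2) + (-4)(0) = 4
A^3 = 
  [  7,  -6]
  [  6,   4]

A^4 = A^3·A:
A^4[1,1] = (7)(-1) + (-6)(-2) = 5
A^4[1,2] = (7)(2) + (-6)(0) = 14
A^4[2,1] = (6)(-1) + (4)(-2) = -14
A^4[2,2] = (6)(2) + (4)(0) = 12
A^4 = 
  [  5,  14]
  [-14,  12]

Therefore
A^4 = 
  [  5,  14]
  [-14,  12]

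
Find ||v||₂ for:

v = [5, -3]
5.831

||v||₂ = √((5)² + (-3)²) = √34 = 5.831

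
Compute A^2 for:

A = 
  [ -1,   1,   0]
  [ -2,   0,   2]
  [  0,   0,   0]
A² = A·A:
A²[1,1] = (-1)(-1) + (1)(-2) + (0)(0) = -1
A²[1,2] = (-1)(1) + (1)(0) + (0)(0) = -1
A²[1,3] = (-1)(0) + (1)(2) + (0)(0) = 2
A²[2,1] = (-2)(-1) + (0)(-2) + (2)(0) = 2
A²[2,2] = (-2)(1) + (0)(0) + (2)(0) = -2
A²[2,3] = (-2)(0) + (0)(2) + (2)(0) = 0
A²[3,1] = (0)(-1) + (0)(-2) + (0)(0) = 0
A²[3,2] = (0)(1) + (0)(0) + (0)(0) = 0
A²[3,3] = (0)(0) + (0)(2) + (0)(0) = 0
A² = 
  [ -1,  -1,   2]
  [  2,  -2,   0]
  [  0,   0,   0]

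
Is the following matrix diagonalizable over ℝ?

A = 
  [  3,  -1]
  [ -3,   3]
Yes

tr(A) = 6, det(A) = 6
Characteristic polynomial: λ² - tr(A)λ + det(A) = λ² - 6λ + 6
λ² - 6λ + 6 = 0  ⇒  λ = (6 ± √((-6)² - 4·(6)))/2 = (6 ± √(12))/2
  = 3 + √3,  3 - √3
Eigenvalues: 3 + √3, 3 - √3  (≈ 4.732, 1.268)
The two irrational eigenvalues are distinct (simple), so each has alg. mult. = geom. mult. = 1.
Sum of geometric multiplicities equals n, so A has n independent eigenvectors.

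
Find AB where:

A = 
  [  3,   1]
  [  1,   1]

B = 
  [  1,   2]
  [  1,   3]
A is 2×2 and B is 2×2, so AB is 2×2. Each entry is (row of A)·(column of B):
AB[1,1] = (3)(1) + (1)(1) = 4
AB[1,2] = (3)(2) + (1)(3) = 9
AB[2,1] = (1)(1) + (1)(1) = 2
AB[2,2] = (1)(2) + (1)(3) = 5

AB = 
  [  4,   9]
  [  2,   5]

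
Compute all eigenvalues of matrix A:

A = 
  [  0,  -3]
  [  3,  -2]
tr(A) = -2, det(A) = 9
Characteristic polynomial: λ² - tr(A)λ + det(A) = λ² + 2λ + 9
λ² + 2λ + 9 = 0  ⇒  λ = (-2 ± √((2)² - 4·(9)))/2 = (-2 ± √(-32))/2
  = -1 + 2i√2,  -1 - 2i√2

λ = -1 + 2i√2, -1 - 2i√2  (≈ -1 + 2.828i, -1 - 2.828i)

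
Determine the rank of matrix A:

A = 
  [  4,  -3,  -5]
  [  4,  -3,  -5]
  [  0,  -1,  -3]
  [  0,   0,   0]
Row reduce:
R2 → R2 - (1)·R1
Swap R2 ↔ R3
REF = 
  [  4,  -3,  -5]
  [  0,  -1,  -3]
  [  0,   0,   0]
  [  0,   0,   0]
Pivot columns: 1, 2 → 2 pivots.

rank(A) = 2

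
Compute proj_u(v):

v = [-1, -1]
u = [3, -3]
proj_u(v) = [0, 0]

v·u = (-1)(3) + (-1)(-3) = 0
u·u = (3)² + (-3)² = 18
proj_u(v) = (v·u / u·u) × u = (0/18) × u = (0) × u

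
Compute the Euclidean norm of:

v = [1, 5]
5.099

||v||₂ = √((1)² + (5)²) = √26 = 5.099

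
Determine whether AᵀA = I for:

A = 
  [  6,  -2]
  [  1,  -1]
No

AᵀA = 
  [ 37, -13]
  [-13,   5]
≠ I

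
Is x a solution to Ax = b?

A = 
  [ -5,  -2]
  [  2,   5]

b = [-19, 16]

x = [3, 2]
Yes

Ax = [-19, 16] = b ✓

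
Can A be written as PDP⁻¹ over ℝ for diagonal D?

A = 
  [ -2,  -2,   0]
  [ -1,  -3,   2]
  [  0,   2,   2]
Yes

Characteristic polynomial: det(λI - A) = λ³ + 3λ² - 10λ - 16
By the rational root theorem any rational root is an integer dividing 16; none of those is a root, so p(λ) has no rational roots and hence (being an irreducible cubic) no repeated roots.
Discriminant of the cubic: Δ = 8356
Δ > 0 ⇒ three distinct real eigenvalues: λ ≈ -4.441, -1.31, 2.751
Three distinct real eigenvalues, so A has 3 independent eigenvectors.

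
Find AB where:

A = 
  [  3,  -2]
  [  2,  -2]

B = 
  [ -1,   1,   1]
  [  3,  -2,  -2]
AB = 
  [ -9,   7,   7]
  [ -8,   6,   6]

A is 2×2 and B is 2×3, so AB is 2×3. Each entry is (row of A)·(column of B):
AB[1,1] = (3)(-1) + (-2)(3) = -9
AB[1,2] = (3)(1) + (-2)(-2) = 7
AB[1,3] = (3)(1) + (-2)(-2) = 7
AB[2,1] = (2)(-1) + (-2)(3) = -8
AB[2,2] = (2)(1) + (-2)(-2) = 6
AB[2,3] = (2)(1) + (-2)(-2) = 6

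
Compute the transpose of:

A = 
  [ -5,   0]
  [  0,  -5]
Aᵀ = 
  [ -5,   0]
  [  0,  -5]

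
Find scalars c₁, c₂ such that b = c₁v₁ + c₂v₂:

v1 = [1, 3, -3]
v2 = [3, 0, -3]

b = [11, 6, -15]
c1 = 2, c2 = 3

b = 2·v1 + 3·v2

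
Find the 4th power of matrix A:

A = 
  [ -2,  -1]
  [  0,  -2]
A^4 = 
  [ 16,  32]
  [  0,  16]

A² = A·A:
A²[1,1] = (-2)(-2) + (-1)(0) = 4
A²[1,2] = (-2)(-1) + (-1)(-2) = 4
A²[2,1] = (0)(-2) + (-2)(0) = 0
A²[2,2] = (0)(-1) + (-2)(-2) = 4
A² = 
  [  4,   4]
  [  0,   4]

A^3 = A^2·A:
A^3[1,1] = (4)(-2) + (4)(0) = -8
A^3[1,2] = (4)(-1) + (4)(-2) = -12
A^3[2,1] = (0)(-2) + (4)(0) = 0
A^3[2,2] = (0)(-1) + (4)(-2) = -8
A^3 = 
  [ -8, -12]
  [  0,  -8]

A^4 = A^3·A:
A^4[1,1] = (-8)(-2) + (-12)(0) = 16
A^4[1,2] = (-8)(-1) + (-12)(-2) = 32
A^4[2,1] = (0)(-2) + (-8)(0) = 0
A^4[2,2] = (0)(-1) + (-8)(-2) = 16
A^4 = 
  [ 16,  32]
  [  0,  16]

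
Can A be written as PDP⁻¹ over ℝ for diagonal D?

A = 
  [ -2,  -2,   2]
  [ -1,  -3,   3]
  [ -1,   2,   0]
Yes

Characteristic polynomial: det(λI - A) = λ³ + 5λ² - 8
By the rational root theorem any rational root is an integer dividing 8; none of those is a root, so p(λ) has no rational roots and hence (being an irreducible cubic) no repeated roots.
Discriminant of the cubic: Δ = 2272
Δ > 0 ⇒ three distinct real eigenvalues: λ ≈ -4.626, -1.515, 1.141
Three distinct real eigenvalues, so A has 3 independent eigenvectors.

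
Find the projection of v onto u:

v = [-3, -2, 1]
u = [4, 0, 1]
v·u = (-3)(4) + (-2)(0) + (1)(1) = -11
u·u = (4)² + (0)² + (1)² = 17
proj_u(v) = (v·u / u·u) × u = (-11/17) × u

proj_u(v) = [-44/17, 0, -11/17]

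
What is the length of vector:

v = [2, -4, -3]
5.385

||v||₂ = √((2)² + (-4)² + (-3)²) = √29 = 5.385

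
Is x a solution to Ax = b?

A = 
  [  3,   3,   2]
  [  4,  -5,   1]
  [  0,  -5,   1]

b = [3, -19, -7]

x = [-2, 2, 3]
No

Ax = [6, -15, -7] ≠ b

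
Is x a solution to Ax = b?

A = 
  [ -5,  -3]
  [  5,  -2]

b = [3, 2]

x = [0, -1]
Yes

Ax = [3, 2] = b ✓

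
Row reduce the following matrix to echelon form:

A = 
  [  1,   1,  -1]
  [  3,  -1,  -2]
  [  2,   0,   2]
Row operations:
R2 → R2 - (3)·R1
R3 → R3 - (2)·R1
R3 → R3 - (1/2)·R2

Resulting echelon form:
REF = 
  [  1,   1,  -1]
  [  0,  -4,   1]
  [  0,   0, 7/2]

Rank = 3 (number of non-zero pivot rows).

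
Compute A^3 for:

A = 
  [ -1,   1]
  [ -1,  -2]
A² = A·A:
A²[1,1] = (-1)(-1) + (1)(-1) = 0
A²[1,2] = (-1)(1) + (1)(-2) = -3
A²[2,1] = (-1)(-1) + (-2)(-1) = 3
A²[2,2] = (-1)(1) + (-2)(-2) = 3
A² = 
  [  0,  -3]
  [  3,   3]

A^3 = A^2·A:
A^3[1,1] = (0)(-1) + (-3)(-1) = 3
A^3[1,2] = (0)(1) + (-3)(-2) = 6
A^3[2,1] = (3)(-1) + (3)(-1) = -6
A^3[2,2] = (3)(1) + (3)(-2) = -3
A^3 = 
  [  3,   6]
  [ -6,  -3]

Therefore
A^3 = 
  [  3,   6]
  [ -6,  -3]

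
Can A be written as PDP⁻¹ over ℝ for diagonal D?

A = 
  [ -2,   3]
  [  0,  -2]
No

tr(A) = -4, det(A) = 4
Characteristic polynomial: λ² - tr(A)λ + det(A) = λ² + 4λ + 4
λ² + 4λ + 4 = (λ + 2)²
Eigenvalues: -2, -2
λ=-2: alg. mult. = 2, geom. mult. = 2 - rank(A - (-2)I) = 2 - 1 = 1
Sum of geometric multiplicities = 1 < n = 2, so there aren't enough independent eigenvectors.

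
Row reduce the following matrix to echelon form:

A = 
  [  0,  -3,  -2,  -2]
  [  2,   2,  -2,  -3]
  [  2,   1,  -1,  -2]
Row operations:
Swap R1 ↔ R2
R3 → R3 - (1)·R1
R3 → R3 - (1/3)·R2

Resulting echelon form:
REF = 
  [  2,   2,  -2,  -3]
  [  0,  -3,  -2,  -2]
  [  0,   0, 5/3, 5/3]

Rank = 3 (number of non-zero pivot rows).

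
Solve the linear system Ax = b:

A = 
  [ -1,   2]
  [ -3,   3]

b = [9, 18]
x = [-3, 3]

Row reduce the augmented matrix [A|b]:
R2 → R2 - (3)·R1
REF = 
  [ -1,   2,   9]
  [  0,  -3,  -9]

Back-substitution:
x₂ = (-9) / (-3) = 3
x₁ = (9 - (2)(3)) / (-1) = -3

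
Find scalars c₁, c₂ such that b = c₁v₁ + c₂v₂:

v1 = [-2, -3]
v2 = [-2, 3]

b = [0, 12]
c1 = -2, c2 = 2

b = -2·v1 + 2·v2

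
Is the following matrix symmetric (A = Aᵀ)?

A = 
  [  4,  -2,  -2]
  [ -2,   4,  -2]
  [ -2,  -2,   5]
Yes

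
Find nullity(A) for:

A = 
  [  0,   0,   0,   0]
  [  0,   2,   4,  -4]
nullity(A) = 3

Row reduce:
Swap R1 ↔ R2
REF = 
  [  0,   2,   4,  -4]
  [  0,   0,   0,   0]
Pivot columns: 2 → 1 pivot.
rank(A) = 1, so nullity(A) = 4 - 1 = 3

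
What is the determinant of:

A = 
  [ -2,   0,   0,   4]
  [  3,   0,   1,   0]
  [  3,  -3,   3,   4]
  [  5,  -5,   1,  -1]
-98

Cofactor expansion along row 1: det(A) = a₁₁M₁₁ - a₁₂M₁₂ + a₁₃M₁₃ - a₁₄M₁₄

M₁₁ = det[[0, 1, 0]; [-3, 3, 4]; [-5, 1, -1]]
  = (0)·((3)(-1) - (4)(1)) - (1)·((-3)(-1) - (4)(-5)) + (0)·((-3)(1) - (3)(-5))
  = (0)(-7) - (1)(23) + (0)(12)
  = -23
M₁₂ = det[[3, 1, 0]; [3, 3, 4]; [5, 1, -1]]
  = (3)·((3)(-1) - (4)(1)) - (1)·((3)(-1) - (4)(5)) + (0)·((3)(1) - (3)(5))
  = (3)(-7) - (1)(-23) + (0)(-12)
  = 2
M₁₃ = det[[3, 0, 0]; [3, -3, 4]; [5, -5, -1]]
  = (3)·((-3)(-1) - (4)(-5)) - (0)·((3)(-1) - (4)(5)) + (0)·((3)(-5) - (-3)(5))
  = (3)(23) - (0)(-23) + (0)(0)
  = 69
M₁₄ = det[[3, 0, 1]; [3, -3, 3]; [5, -5, 1]]
  = (3)·((-3)(1) - (3)(-5)) - (0)·((3)(1) - (3)(5)) + (1)·((3)(-5) - (-3)(5))
  = (3)(12) - (0)(-12) + (1)(0)
  = 36

det(A) = (-2)(-23) - (0)(2) + (0)(69) - (4)(36) = -98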